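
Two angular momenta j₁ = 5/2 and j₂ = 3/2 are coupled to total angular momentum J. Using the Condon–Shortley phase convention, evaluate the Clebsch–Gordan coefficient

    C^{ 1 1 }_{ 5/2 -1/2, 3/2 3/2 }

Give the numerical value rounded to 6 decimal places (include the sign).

-0.223607  (= −√(1/20))

√[3·3!2!0!/6! · 2!3!3!0!2!0!] = √(36/5)
  +(−1)^3/∏(3,0,0,0,2,0)! = -1/12  (running -1/12)
⟨..|..⟩ = √(36/5)·(-1/12) = -0.223607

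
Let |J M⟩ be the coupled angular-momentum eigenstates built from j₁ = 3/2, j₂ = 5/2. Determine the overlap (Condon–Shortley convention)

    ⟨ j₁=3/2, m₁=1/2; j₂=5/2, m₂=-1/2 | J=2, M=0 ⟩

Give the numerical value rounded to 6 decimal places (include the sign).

−√(1/14) = -0.267261

√[5·2!1!3!/7! · 2!1!2!3!2!2!] = √(8/7)
  +(−1)^0/∏(0,2,1,2,0,1)! = 1/4  (running 1/4)
  +(−1)^1/∏(1,1,0,1,1,2)! = -1/2  (running -1/4)
⟨..|..⟩ = √(8/7)·(-1/4) = -0.267261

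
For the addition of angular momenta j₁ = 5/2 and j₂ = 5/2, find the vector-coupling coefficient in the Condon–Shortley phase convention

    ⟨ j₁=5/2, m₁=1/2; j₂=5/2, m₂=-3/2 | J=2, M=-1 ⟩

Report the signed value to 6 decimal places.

-0.377964  (= −√(1/7))

triangle: 3!×2!×2!/8! = 24/40320
(j±m)!: 3!×2!×1!×4!×1!×3! = 1728
prefactor² = (2J+1)×Δ×N² = 36/7
  k=0: +1/(0!×3!×2!×1!×0!×1!) = 1/12
  k=1: −1/(1!×2!×1!×0!×1!×2!) = -1/4
Σ = -1/6  ⇒  CG² = 36/7×(-1/6)² = 1/7
CG = −√(1/7) = -0.377964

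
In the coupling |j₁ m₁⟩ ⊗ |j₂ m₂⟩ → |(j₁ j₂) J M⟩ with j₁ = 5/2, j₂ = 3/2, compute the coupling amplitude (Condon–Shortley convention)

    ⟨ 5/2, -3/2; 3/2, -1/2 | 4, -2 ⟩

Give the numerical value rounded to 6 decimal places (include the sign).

+0.731925

√[9·0!5!3!/9! · 1!4!1!2!2!6!] = √(8640/7)
  +(−1)^0/∏(0,0,4,1,1,2)! = 1/48  (running 1/48)
⟨..|..⟩ = √(8640/7)·(1/48) = +0.731925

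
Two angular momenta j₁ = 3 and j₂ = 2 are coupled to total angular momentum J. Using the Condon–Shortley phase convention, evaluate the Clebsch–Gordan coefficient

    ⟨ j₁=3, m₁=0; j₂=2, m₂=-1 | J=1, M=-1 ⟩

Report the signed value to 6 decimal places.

−√(3/35) = -0.292770

j₁+j₂−J=4  J+j₁−j₂=2  J−j₁+j₂=0  j₁+j₂+J+1=7
(j₁±m₁, j₂±m₂, J±M) = (3,3,1,3,0,2)
P² = 432/35
sum k=1..1:
  [1] −1/12 = -1/12
S = -1/12
C² = P²·S² = 3/35 ; C = -0.292770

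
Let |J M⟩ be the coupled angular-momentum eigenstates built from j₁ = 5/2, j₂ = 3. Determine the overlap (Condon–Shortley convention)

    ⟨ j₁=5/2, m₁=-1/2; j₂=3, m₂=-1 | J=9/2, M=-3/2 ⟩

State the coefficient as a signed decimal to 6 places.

triangle: 1!·4!·5!/11! = 2880/39916800
(j±m)!: 2!·3!·2!·4!·3!·6! = 2488320
prefactor² = (2J+1)·Δ·N² = 138240/77
  k=0: +1/(0!·1!·3!·2!·1!·3!) = 1/72
  k=1: −1/(1!·0!·2!·1!·2!·4!) = -1/96
Σ = 1/288  ⇒  CG² = 138240/77·1/288² = 5/231
CG = +√(5/231) = +0.147122

+0.147122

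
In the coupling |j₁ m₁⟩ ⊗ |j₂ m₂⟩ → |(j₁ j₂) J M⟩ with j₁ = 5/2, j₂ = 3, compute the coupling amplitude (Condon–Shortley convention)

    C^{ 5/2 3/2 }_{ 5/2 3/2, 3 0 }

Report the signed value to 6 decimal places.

-0.483046  (= −√(7/30))

triangle: 3!*2!*3!/9! = 72/362880
(j±m)!: 4!*1!*3!*3!*4!*1! = 20736
prefactor² = (2J+1)*Δ*N² = 864/35
  k=0: +1/(0!*3!*1!*3!*1!*0!) = 1/36
  k=1: −1/(1!*2!*0!*2!*2!*1!) = -1/8
Σ = -7/72  ⇒  CG² = 864/35*(-7/72)² = 7/30
CG = −√(7/30) = -0.483046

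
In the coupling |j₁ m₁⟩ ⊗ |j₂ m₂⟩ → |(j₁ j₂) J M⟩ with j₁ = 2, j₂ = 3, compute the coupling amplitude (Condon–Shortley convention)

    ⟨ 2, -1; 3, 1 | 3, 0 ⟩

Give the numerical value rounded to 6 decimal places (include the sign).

+0.182574  (= +√(1/30))

triangle: 2!×2!×4!/9! = 96/362880
(j±m)!: 1!×3!×4!×2!×3!×3! = 10368
prefactor² = (2J+1)×Δ×N² = 96/5
  k=1: −1/(1!×1!×2!×3!×0!×1!) = -1/12
  k=2: +1/(2!×0!×1!×2!×1!×2!) = 1/8
Σ = 1/24  ⇒  CG² = 96/5×1/24² = 1/30
CG = +√(1/30) = +0.182574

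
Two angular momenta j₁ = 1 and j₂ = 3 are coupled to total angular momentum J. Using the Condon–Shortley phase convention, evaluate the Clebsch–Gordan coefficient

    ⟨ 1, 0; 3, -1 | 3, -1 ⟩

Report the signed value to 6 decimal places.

+√(1/12) = +0.288675

√[7·1!1!5!/8! · 1!1!2!4!2!4!] = √(48)
  +(−1)^0/∏(0,1,1,2,0,3)! = 1/12  (running 1/12)
  +(−1)^1/∏(1,0,0,1,1,4)! = -1/24  (running 1/24)
⟨..|..⟩ = √(48)·(1/24) = +0.288675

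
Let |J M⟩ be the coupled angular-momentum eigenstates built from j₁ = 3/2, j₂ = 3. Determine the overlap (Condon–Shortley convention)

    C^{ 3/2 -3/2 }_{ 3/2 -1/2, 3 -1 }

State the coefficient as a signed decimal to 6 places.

+√(4/35) = +0.338062

j₁+j₂−J=3  J+j₁−j₂=0  J−j₁+j₂=3  j₁+j₂+J+1=7
(j₁±m₁, j₂±m₂, J±M) = (1,2,2,4,0,3)
P² = 576/35
sum k=2..2:
  [2] +1/12 = 1/12
S = 1/12
C² = P²·S² = 4/35 ; C = +0.338062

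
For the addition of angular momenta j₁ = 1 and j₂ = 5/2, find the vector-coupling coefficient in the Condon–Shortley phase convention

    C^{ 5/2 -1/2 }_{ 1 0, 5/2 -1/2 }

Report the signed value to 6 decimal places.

+√(1/35) ≈ +0.169031

triangle: 1!×1!×4!/7! = 24/5040
(j±m)!: 1!×1!×2!×3!×2!×3! = 144
prefactor² = (2J+1)×Δ×N² = 144/35
  k=0: +1/(0!×1!×1!×2!×0!×2!) = 1/4
  k=1: −1/(1!×0!×0!×1!×1!×3!) = -1/6
Σ = 1/12  ⇒  CG² = 144/35×1/12² = 1/35
CG = +√(1/35) = +0.169031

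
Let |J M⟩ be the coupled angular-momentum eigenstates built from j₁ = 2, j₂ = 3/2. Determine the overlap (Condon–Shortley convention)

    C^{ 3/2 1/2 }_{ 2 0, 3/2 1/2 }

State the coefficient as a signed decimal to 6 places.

-0.447214  (= −√(1/5))

j₁+j₂−J=2  J+j₁−j₂=2  J−j₁+j₂=1  j₁+j₂+J+1=6
(j₁±m₁, j₂±m₂, J±M) = (2,2,2,1,2,1)
P² = 16/45
sum k=1..2:
  [1] −1/1 = -1
  [2] +1/4 = 1/4
S = -3/4
C² = P²·S² = 1/5 ; C = -0.447214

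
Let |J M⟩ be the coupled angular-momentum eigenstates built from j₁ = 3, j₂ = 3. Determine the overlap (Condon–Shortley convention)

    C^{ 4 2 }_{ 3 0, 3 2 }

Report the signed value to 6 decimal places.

+√(3/154) = +0.139573

triangle: 2!×4!×4!/11! = 1152/39916800
(j±m)!: 3!×3!×5!×1!×6!×2! = 6220800
prefactor² = (2J+1)×Δ×N² = 124416/77
  k=1: −1/(1!×1!×2!×4!×2!×0!) = -1/96
  k=2: +1/(2!×0!×1!×3!×3!×1!) = 1/72
Σ = 1/288  ⇒  CG² = 124416/77×1/288² = 3/154
CG = +√(3/154) = +0.139573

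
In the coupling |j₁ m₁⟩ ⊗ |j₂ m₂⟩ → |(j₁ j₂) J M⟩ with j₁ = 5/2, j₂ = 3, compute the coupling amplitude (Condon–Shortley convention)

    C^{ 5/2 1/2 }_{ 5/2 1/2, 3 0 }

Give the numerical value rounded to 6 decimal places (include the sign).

−√(8/105) ≈ -0.276026

√[6·3!2!3!/9! · 3!2!3!3!3!2!] = √(216/35)
  +(−1)^0/∏(0,3,2,3,0,0)! = 1/72  (running 1/72)
  +(−1)^1/∏(1,2,1,2,1,1)! = -1/4  (running -17/72)
  +(−1)^2/∏(2,1,0,1,2,2)! = 1/8  (running -1/9)
⟨..|..⟩ = √(216/35)·(-1/9) = -0.276026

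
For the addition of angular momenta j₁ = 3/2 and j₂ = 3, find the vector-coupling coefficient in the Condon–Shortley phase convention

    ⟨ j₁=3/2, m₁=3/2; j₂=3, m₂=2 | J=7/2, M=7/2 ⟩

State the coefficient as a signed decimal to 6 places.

+√(1/3) = +0.577350

√[8·1!2!5!/9! · 3!0!5!1!7!0!] = √(19200)
  +(−1)^0/∏(0,1,0,5,2,0)! = 1/240  (running 1/240)
⟨..|..⟩ = √(19200)·(1/240) = +0.577350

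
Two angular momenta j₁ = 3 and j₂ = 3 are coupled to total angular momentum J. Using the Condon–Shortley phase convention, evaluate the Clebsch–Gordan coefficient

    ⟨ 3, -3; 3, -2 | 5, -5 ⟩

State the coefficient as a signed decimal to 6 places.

√[11·1!5!5!/12! · 0!6!1!5!0!10!] = √(103680000)
  +(−1)^1/∏(1,0,5,0,0,5)! = -1/14400  (running -1/14400)
⟨..|..⟩ = √(103680000)·(-1/14400) = -0.707107

-0.707107  (= −√(1/2))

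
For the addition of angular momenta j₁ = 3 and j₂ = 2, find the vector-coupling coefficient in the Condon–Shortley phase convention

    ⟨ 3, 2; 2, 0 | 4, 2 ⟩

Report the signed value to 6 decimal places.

+√(12/35) ≈ +0.585540

√[9·1!5!3!/10! · 5!1!2!2!6!2!] = √(8640/7)
  +(−1)^0/∏(0,1,1,2,4,1)! = 1/48  (running 1/48)
  +(−1)^1/∏(1,0,0,1,5,2)! = -1/240  (running 1/60)
⟨..|..⟩ = √(8640/7)·(1/60) = +0.585540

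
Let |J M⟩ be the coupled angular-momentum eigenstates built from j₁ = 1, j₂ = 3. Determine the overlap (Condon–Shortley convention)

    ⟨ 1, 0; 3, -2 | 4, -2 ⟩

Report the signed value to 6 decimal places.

+0.654654

triangle: 0!×2!×6!/9! = 1440/362880
(j±m)!: 1!×1!×1!×5!×2!×6! = 172800
prefactor² = (2J+1)×Δ×N² = 43200/7
  k=0: +1/(0!×0!×1!×1!×1!×5!) = 1/120
Σ = 1/120  ⇒  CG² = 43200/7×1/120² = 3/7
CG = +√(3/7) = +0.654654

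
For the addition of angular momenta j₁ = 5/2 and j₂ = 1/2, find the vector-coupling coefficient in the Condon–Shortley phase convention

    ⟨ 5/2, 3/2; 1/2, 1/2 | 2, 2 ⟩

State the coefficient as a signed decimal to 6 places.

-0.408248  (= −√(1/6))

j₁+j₂−J=1  J+j₁−j₂=4  J−j₁+j₂=0  j₁+j₂+J+1=6
(j₁±m₁, j₂±m₂, J±M) = (4,1,1,0,4,0)
P² = 96
sum k=1..1:
  [1] −1/24 = -1/24
S = -1/24
C² = P²·S² = 1/6 ; C = -0.408248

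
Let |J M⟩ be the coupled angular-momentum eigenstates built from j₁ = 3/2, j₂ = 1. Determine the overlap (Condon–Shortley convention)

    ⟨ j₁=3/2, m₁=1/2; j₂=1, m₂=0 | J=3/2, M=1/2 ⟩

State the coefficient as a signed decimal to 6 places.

√[4·1!2!1!/5! · 2!1!1!1!2!1!] = √(4/15)
  +(−1)^0/∏(0,1,1,1,1,0)! = 1  (running 1)
  +(−1)^1/∏(1,0,0,0,2,1)! = -1/2  (running 1/2)
⟨..|..⟩ = √(4/15)·(1/2) = +0.258199

+√(1/15) ≈ +0.258199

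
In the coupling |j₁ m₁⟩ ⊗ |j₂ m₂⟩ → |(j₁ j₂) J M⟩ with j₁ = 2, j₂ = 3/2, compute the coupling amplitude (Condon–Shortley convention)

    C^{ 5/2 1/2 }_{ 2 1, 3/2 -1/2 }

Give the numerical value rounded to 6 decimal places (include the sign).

j₁+j₂−J=1  J+j₁−j₂=3  J−j₁+j₂=2  j₁+j₂+J+1=7
(j₁±m₁, j₂±m₂, J±M) = (3,1,1,2,3,2)
P² = 72/35
sum k=0..1:
  [0] +1/2 = 1/2
  [1] −1/12 = -1/12
S = 5/12
C² = P²·S² = 5/14 ; C = +0.597614

+0.597614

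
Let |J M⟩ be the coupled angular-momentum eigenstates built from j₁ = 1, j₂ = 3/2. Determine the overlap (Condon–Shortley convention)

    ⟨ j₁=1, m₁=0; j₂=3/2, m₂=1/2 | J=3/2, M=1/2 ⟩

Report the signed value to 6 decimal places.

-0.258199  (= −√(1/15))

j₁+j₂−J=1  J+j₁−j₂=1  J−j₁+j₂=2  j₁+j₂+J+1=5
(j₁±m₁, j₂±m₂, J±M) = (1,1,2,1,2,1)
P² = 4/15
sum k=0..1:
  [0] +1/2 = 1/2
  [1] −1/1 = -1
S = -1/2
C² = P²·S² = 1/15 ; C = -0.258199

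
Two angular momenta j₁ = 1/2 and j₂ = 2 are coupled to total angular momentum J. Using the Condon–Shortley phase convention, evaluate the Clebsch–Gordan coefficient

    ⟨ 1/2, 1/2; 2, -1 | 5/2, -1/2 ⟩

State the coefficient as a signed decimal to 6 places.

triangle: 0!×1!×4!/6! = 24/720
(j±m)!: 1!×0!×1!×3!×2!×3! = 72
prefactor² = (2J+1)×Δ×N² = 72/5
  k=0: +1/(0!×0!×0!×1!×1!×3!) = 1/6
Σ = 1/6  ⇒  CG² = 72/5×1/6² = 2/5
CG = +√(2/5) = +0.632456

+0.632456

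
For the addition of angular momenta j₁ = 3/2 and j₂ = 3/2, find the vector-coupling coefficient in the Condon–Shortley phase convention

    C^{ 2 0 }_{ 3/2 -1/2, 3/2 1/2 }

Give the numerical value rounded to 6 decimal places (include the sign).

-0.500000

√[5·1!2!2!/6! · 1!2!2!1!2!2!] = √(4/9)
  +(−1)^0/∏(0,1,2,2,0,0)! = 1/4  (running 1/4)
  +(−1)^1/∏(1,0,1,1,1,1)! = -1  (running -3/4)
⟨..|..⟩ = √(4/9)·(-3/4) = -0.500000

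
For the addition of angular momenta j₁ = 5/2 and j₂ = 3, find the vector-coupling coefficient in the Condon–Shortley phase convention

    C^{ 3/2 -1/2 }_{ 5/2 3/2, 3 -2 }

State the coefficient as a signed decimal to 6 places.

j₁+j₂−J=4  J+j₁−j₂=1  J−j₁+j₂=2  j₁+j₂+J+1=8
(j₁±m₁, j₂±m₂, J±M) = (4,1,1,5,1,2)
P² = 192/7
sum k=0..1:
  [0] +1/24 = 1/24
  [1] −1/12 = -1/12
S = -1/24
C² = P²·S² = 1/21 ; C = -0.218218

−√(1/21) ≈ -0.218218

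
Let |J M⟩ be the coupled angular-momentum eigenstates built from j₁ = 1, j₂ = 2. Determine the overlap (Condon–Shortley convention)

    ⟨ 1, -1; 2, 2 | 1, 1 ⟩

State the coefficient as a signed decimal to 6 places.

√[3·2!0!2!/5! · 0!2!4!0!2!0!] = √(48/5)
  +(−1)^2/∏(2,0,0,2,0,0)! = 1/4  (running 1/4)
⟨..|..⟩ = √(48/5)·(1/4) = +0.774597

+√(3/5) = +0.774597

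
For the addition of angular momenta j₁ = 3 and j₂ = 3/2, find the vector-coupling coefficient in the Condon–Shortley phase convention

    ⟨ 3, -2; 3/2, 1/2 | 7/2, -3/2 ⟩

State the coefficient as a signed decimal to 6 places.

j₁+j₂−J=1  J+j₁−j₂=5  J−j₁+j₂=2  j₁+j₂+J+1=9
(j₁±m₁, j₂±m₂, J±M) = (1,5,2,1,2,5)
P² = 6400/21
sum k=0..1:
  [0] +1/240 = 1/240
  [1] −1/24 = -1/24
S = -3/80
C² = P²·S² = 3/7 ; C = -0.654654

-0.654654  (= −√(3/7))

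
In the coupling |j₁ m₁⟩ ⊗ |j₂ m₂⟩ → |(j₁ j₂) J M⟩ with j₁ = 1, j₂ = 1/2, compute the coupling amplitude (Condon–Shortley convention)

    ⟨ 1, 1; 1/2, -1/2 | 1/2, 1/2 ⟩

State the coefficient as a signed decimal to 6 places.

+0.816497

triangle: 1!×1!×0!/3! = 1/6
(j±m)!: 2!×0!×0!×1!×1!×0! = 2
prefactor² = (2J+1)×Δ×N² = 2/3
  k=0: +1/(0!×1!×0!×0!×1!×0!) = 1
Σ = 1  ⇒  CG² = 2/3×1² = 2/3
CG = +√(2/3) = +0.816497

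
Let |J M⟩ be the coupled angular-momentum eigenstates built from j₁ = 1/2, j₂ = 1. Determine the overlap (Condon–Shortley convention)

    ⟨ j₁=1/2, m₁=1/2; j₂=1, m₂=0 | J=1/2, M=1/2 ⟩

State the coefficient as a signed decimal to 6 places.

j₁+j₂−J=1  J+j₁−j₂=0  J−j₁+j₂=1  j₁+j₂+J+1=3
(j₁±m₁, j₂±m₂, J±M) = (1,0,1,1,1,0)
P² = 1/3
sum k=0..0:
  [0] +1/1 = 1
S = 1
C² = P²·S² = 1/3 ; C = +0.577350

+√(1/3) ≈ +0.577350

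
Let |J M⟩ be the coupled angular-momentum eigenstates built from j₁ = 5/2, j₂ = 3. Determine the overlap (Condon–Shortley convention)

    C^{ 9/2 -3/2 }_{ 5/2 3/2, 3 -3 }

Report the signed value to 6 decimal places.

j₁+j₂−J=1  J+j₁−j₂=4  J−j₁+j₂=5  j₁+j₂+J+1=11
(j₁±m₁, j₂±m₂, J±M) = (4,1,0,6,3,6)
P² = 4147200/77
sum k=0..0:
  [0] +1/720 = 1/720
S = 1/720
C² = P²·S² = 8/77 ; C = +0.322329

+√(8/77) = +0.322329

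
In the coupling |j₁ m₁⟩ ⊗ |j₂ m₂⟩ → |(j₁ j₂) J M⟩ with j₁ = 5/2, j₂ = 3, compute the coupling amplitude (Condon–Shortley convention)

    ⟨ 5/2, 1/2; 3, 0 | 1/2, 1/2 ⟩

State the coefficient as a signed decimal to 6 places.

+0.377964

triangle: 5!*0!*1!/7! = 120/5040
(j±m)!: 3!*2!*3!*3!*1!*0! = 432
prefactor² = (2J+1)*Δ*N² = 144/7
  k=2: +1/(2!*3!*0!*1!*0!*0!) = 1/12
Σ = 1/12  ⇒  CG² = 144/7*1/12² = 1/7
CG = +√(1/7) = +0.377964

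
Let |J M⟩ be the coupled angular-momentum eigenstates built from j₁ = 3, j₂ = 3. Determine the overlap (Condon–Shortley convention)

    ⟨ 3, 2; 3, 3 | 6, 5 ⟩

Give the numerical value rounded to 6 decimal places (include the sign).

√[13·0!6!6!/13! · 5!1!6!0!11!1!] = √(3732480000)
  +(−1)^0/∏(0,0,1,6,5,0)! = 1/86400  (running 1/86400)
⟨..|..⟩ = √(3732480000)·(1/86400) = +0.707107

+0.707107  (= +√(1/2))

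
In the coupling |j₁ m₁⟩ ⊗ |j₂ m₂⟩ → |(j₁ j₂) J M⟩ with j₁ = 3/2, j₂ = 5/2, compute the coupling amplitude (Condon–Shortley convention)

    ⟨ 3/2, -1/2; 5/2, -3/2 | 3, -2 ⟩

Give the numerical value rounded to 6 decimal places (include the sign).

triangle: 1!×2!×4!/8! = 48/40320
(j±m)!: 1!×2!×1!×4!×1!×5! = 5760
prefactor² = (2J+1)×Δ×N² = 48
  k=0: +1/(0!×1!×2!×1!×0!×3!) = 1/12
  k=1: −1/(1!×0!×1!×0!×1!×4!) = -1/24
Σ = 1/24  ⇒  CG² = 48×1/24² = 1/12
CG = +√(1/12) = +0.288675

+√(1/12) ≈ +0.288675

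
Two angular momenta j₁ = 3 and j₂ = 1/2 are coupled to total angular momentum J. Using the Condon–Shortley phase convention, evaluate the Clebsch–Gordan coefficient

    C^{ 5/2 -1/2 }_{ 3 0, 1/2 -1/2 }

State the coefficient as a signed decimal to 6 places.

j₁+j₂−J=1  J+j₁−j₂=5  J−j₁+j₂=0  j₁+j₂+J+1=7
(j₁±m₁, j₂±m₂, J±M) = (3,3,0,1,2,3)
P² = 432/7
sum k=0..0:
  [0] +1/12 = 1/12
S = 1/12
C² = P²·S² = 3/7 ; C = +0.654654

+0.654654  (= +√(3/7))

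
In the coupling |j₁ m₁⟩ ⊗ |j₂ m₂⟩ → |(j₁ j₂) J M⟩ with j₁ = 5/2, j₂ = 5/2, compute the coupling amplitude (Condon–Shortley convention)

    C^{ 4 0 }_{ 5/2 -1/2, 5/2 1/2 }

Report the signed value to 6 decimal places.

√[9·1!4!4!/10! · 2!3!3!2!4!4!] = √(20736/175)
  +(−1)^0/∏(0,1,3,3,1,1)! = 1/36  (running 1/36)
  +(−1)^1/∏(1,0,2,2,2,2)! = -1/16  (running -5/144)
⟨..|..⟩ = √(20736/175)·(-5/144) = -0.377964

−√(1/7) = -0.377964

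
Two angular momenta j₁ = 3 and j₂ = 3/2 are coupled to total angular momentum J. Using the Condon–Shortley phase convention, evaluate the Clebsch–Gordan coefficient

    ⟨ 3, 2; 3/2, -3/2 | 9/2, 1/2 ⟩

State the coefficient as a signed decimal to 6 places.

+√(1/21) ≈ +0.218218

j₁+j₂−J=0  J+j₁−j₂=6  J−j₁+j₂=3  j₁+j₂+J+1=10
(j₁±m₁, j₂±m₂, J±M) = (5,1,0,3,5,4)
P² = 172800/7
sum k=0..0:
  [0] +1/720 = 1/720
S = 1/720
C² = P²·S² = 1/21 ; C = +0.218218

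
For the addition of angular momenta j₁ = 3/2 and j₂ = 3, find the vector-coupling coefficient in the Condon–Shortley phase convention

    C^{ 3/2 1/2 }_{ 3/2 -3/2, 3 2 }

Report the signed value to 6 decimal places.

-0.534522  (= −√(2/7))

j₁+j₂−J=3  J+j₁−j₂=0  J−j₁+j₂=3  j₁+j₂+J+1=7
(j₁±m₁, j₂±m₂, J±M) = (0,3,5,1,2,1)
P² = 288/7
sum k=3..3:
  [3] −1/12 = -1/12
S = -1/12
C² = P²·S² = 2/7 ; C = -0.534522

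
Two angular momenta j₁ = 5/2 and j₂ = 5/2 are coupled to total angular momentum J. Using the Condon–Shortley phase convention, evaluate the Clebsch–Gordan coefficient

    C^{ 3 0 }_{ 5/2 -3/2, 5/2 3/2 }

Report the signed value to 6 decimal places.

triangle: 2!·3!·3!/9! = 72/362880
(j±m)!: 1!·4!·4!·1!·3!·3! = 20736
prefactor² = (2J+1)·Δ·N² = 144/5
  k=1: −1/(1!·1!·3!·3!·0!·0!) = -1/36
  k=2: +1/(2!·0!·2!·2!·1!·1!) = 1/8
Σ = 7/72  ⇒  CG² = 144/5·7/72² = 49/180
CG = +√(49/180) = +0.521749

+√(49/180) = +0.521749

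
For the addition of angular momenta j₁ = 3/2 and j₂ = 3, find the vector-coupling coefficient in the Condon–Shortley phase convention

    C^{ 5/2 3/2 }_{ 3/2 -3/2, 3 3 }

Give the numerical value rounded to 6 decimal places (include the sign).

√[6·2!1!4!/8! · 0!3!6!0!4!1!] = √(5184/7)
  +(−1)^2/∏(2,0,1,4,0,0)! = 1/48  (running 1/48)
⟨..|..⟩ = √(5184/7)·(1/48) = +0.566947

+0.566947  (= +√(9/28))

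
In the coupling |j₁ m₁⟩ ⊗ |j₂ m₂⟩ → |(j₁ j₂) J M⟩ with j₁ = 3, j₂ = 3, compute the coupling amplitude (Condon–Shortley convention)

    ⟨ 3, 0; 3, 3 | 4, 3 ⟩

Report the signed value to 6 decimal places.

+√(9/22) = +0.639602

triangle: 2!·4!·4!/11! = 1152/39916800
(j±m)!: 3!·3!·6!·0!·7!·1! = 130636800
prefactor² = (2J+1)·Δ·N² = 373248/11
  k=2: +1/(2!·0!·1!·4!·3!·0!) = 1/288
Σ = 1/288  ⇒  CG² = 373248/11·1/288² = 9/22
CG = +√(9/22) = +0.639602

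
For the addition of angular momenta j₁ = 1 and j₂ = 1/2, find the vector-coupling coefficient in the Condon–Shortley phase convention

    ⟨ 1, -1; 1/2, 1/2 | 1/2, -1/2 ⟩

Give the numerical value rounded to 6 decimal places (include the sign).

-0.816497

√[2·1!1!0!/3! · 0!2!1!0!0!1!] = √(2/3)
  +(−1)^1/∏(1,0,1,0,0,0)! = -1  (running -1)
⟨..|..⟩ = √(2/3)·(-1) = -0.816497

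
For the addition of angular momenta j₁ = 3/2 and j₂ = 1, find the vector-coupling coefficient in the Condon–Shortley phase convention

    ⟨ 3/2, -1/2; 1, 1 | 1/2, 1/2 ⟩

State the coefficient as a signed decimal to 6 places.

+0.408248

j₁+j₂−J=2  J+j₁−j₂=1  J−j₁+j₂=0  j₁+j₂+J+1=4
(j₁±m₁, j₂±m₂, J±M) = (1,2,2,0,1,0)
P² = 2/3
sum k=2..2:
  [2] +1/2 = 1/2
S = 1/2
C² = P²·S² = 1/6 ; C = +0.408248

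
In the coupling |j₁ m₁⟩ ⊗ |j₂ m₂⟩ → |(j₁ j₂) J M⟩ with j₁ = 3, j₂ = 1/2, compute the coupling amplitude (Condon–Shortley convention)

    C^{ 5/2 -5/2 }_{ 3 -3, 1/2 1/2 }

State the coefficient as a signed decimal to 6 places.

-0.925820

√[6·1!5!0!/7! · 0!6!1!0!0!5!] = √(86400/7)
  +(−1)^1/∏(1,0,5,0,0,0)! = -1/120  (running -1/120)
⟨..|..⟩ = √(86400/7)·(-1/120) = -0.925820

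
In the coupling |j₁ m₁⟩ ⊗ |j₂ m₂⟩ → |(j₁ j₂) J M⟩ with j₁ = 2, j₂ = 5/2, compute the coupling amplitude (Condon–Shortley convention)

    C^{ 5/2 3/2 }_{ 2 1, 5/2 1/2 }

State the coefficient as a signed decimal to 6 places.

−√(6/35) ≈ -0.414039

triangle: 2!*2!*3!/8! = 24/40320
(j±m)!: 3!*1!*3!*2!*4!*1! = 1728
prefactor² = (2J+1)*Δ*N² = 216/35
  k=0: +1/(0!*2!*1!*3!*1!*0!) = 1/12
  k=1: −1/(1!*1!*0!*2!*2!*1!) = -1/4
Σ = -1/6  ⇒  CG² = 216/35*(-1/6)² = 6/35
CG = −√(6/35) = -0.414039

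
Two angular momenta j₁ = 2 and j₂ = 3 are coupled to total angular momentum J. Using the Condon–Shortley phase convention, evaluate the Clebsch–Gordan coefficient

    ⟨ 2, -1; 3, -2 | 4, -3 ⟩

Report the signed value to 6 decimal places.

j₁+j₂−J=1  J+j₁−j₂=3  J−j₁+j₂=5  j₁+j₂+J+1=10
(j₁±m₁, j₂±m₂, J±M) = (1,3,1,5,1,7)
P² = 6480
sum k=0..1:
  [0] +1/144 = 1/144
  [1] −1/240 = -1/240
S = 1/360
C² = P²·S² = 1/20 ; C = +0.223607

+0.223607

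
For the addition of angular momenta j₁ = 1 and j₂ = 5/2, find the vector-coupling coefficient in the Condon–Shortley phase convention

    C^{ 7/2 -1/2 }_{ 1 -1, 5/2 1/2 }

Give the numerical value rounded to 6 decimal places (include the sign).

+0.534522  (= +√(2/7))

triangle: 0!*2!*5!/8! = 240/40320
(j±m)!: 0!*2!*3!*2!*3!*4! = 3456
prefactor² = (2J+1)*Δ*N² = 1152/7
  k=0: +1/(0!*0!*2!*3!*0!*2!) = 1/24
Σ = 1/24  ⇒  CG² = 1152/7*1/24² = 2/7
CG = +√(2/7) = +0.534522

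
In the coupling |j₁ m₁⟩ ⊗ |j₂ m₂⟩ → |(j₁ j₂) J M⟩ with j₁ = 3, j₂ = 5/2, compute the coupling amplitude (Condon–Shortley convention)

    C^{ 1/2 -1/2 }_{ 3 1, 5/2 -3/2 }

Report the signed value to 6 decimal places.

triangle: 5!×1!×0!/7! = 120/5040
(j±m)!: 4!×2!×1!×4!×0!×1! = 1152
prefactor² = (2J+1)×Δ×N² = 384/7
  k=1: −1/(1!×4!×1!×0!×0!×0!) = -1/24
Σ = -1/24  ⇒  CG² = 384/7×(-1/24)² = 2/21
CG = −√(2/21) = -0.308607

-0.308607  (= −√(2/21))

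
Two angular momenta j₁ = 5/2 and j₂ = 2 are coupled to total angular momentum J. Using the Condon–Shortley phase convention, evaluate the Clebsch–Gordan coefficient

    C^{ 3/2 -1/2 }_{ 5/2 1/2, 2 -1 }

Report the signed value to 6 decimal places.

j₁+j₂−J=3  J+j₁−j₂=2  J−j₁+j₂=1  j₁+j₂+J+1=7
(j₁±m₁, j₂±m₂, J±M) = (3,2,1,3,1,2)
P² = 48/35
sum k=0..1:
  [0] +1/12 = 1/12
  [1] −1/2 = -1/2
S = -5/12
C² = P²·S² = 5/21 ; C = -0.487950

−√(5/21) ≈ -0.487950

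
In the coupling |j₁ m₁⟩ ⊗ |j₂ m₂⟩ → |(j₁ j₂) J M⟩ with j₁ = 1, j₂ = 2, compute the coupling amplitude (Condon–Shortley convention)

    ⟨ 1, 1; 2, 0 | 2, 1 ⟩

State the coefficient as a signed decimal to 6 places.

triangle: 1!*1!*3!/6! = 6/720
(j±m)!: 2!*0!*2!*2!*3!*1! = 48
prefactor² = (2J+1)*Δ*N² = 2
  k=0: +1/(0!*1!*0!*2!*1!*1!) = 1/2
Σ = 1/2  ⇒  CG² = 2*1/2² = 1/2
CG = +√(1/2) = +0.707107

+√(1/2) = +0.707107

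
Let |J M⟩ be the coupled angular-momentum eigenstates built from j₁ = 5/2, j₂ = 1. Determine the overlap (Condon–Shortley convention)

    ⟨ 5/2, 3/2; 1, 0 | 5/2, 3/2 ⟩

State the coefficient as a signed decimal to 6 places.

+0.507093

√[6·1!4!1!/7! · 4!1!1!1!4!1!] = √(576/35)
  +(−1)^0/∏(0,1,1,1,3,0)! = 1/6  (running 1/6)
  +(−1)^1/∏(1,0,0,0,4,1)! = -1/24  (running 1/8)
⟨..|..⟩ = √(576/35)·(1/8) = +0.507093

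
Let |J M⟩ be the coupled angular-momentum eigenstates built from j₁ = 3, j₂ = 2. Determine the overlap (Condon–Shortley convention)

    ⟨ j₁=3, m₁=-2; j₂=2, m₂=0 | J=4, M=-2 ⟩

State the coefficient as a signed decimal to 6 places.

-0.585540

triangle: 1!·5!·3!/10! = 720/3628800
(j±m)!: 1!·5!·2!·2!·2!·6! = 691200
prefactor² = (2J+1)·Δ·N² = 8640/7
  k=0: +1/(0!·1!·5!·2!·0!·1!) = 1/240
  k=1: −1/(1!·0!·4!·1!·1!·2!) = -1/48
Σ = -1/60  ⇒  CG² = 8640/7·(-1/60)² = 12/35
CG = −√(12/35) = -0.585540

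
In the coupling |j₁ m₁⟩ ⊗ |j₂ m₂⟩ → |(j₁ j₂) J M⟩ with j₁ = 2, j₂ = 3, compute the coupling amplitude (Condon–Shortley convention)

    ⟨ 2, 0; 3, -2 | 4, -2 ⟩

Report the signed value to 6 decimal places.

triangle: 1!·3!·5!/10! = 720/3628800
(j±m)!: 2!·2!·1!·5!·2!·6! = 691200
prefactor² = (2J+1)·Δ·N² = 8640/7
  k=0: +1/(0!·1!·2!·1!·1!·4!) = 1/48
  k=1: −1/(1!·0!·1!·0!·2!·5!) = -1/240
Σ = 1/60  ⇒  CG² = 8640/7·1/60² = 12/35
CG = +√(12/35) = +0.585540

+√(12/35) ≈ +0.585540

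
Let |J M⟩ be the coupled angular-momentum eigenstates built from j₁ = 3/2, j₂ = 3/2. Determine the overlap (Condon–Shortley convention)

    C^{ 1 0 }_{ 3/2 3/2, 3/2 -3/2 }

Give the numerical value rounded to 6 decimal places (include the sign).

triangle: 2!*1!*1!/5! = 2/120
(j±m)!: 3!*0!*0!*3!*1!*1! = 36
prefactor² = (2J+1)*Δ*N² = 9/5
  k=0: +1/(0!*2!*0!*0!*1!*1!) = 1/2
Σ = 1/2  ⇒  CG² = 9/5*1/2² = 9/20
CG = +√(9/20) = +0.670820

+√(9/20) ≈ +0.670820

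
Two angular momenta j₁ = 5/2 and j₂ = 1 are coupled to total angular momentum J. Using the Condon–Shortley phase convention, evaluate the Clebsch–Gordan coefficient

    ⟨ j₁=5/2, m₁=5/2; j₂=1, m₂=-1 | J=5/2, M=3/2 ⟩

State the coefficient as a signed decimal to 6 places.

+0.534522  (= +√(2/7))

triangle: 1!·4!·1!/7! = 24/5040
(j±m)!: 5!·0!·0!·2!·4!·1! = 5760
prefactor² = (2J+1)·Δ·N² = 1152/7
  k=0: +1/(0!·1!·0!·0!·4!·1!) = 1/24
Σ = 1/24  ⇒  CG² = 1152/7·1/24² = 2/7
CG = +√(2/7) = +0.534522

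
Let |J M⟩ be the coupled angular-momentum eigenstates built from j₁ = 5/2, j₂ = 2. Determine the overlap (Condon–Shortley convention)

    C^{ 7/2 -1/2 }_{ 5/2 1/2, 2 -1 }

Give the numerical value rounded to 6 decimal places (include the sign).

triangle: 1!*4!*3!/9! = 144/362880
(j±m)!: 3!*2!*1!*3!*3!*4! = 10368
prefactor² = (2J+1)*Δ*N² = 1152/35
  k=0: +1/(0!*1!*2!*1!*2!*2!) = 1/8
  k=1: −1/(1!*0!*1!*0!*3!*3!) = -1/36
Σ = 7/72  ⇒  CG² = 1152/35*7/72² = 14/45
CG = +√(14/45) = +0.557773

+0.557773  (= +√(14/45))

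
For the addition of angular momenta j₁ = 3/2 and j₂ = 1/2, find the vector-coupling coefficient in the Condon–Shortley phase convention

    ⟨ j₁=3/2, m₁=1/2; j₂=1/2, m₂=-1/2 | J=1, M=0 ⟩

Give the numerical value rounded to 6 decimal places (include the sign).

j₁+j₂−J=1  J+j₁−j₂=2  J−j₁+j₂=0  j₁+j₂+J+1=4
(j₁±m₁, j₂±m₂, J±M) = (2,1,0,1,1,1)
P² = 1/2
sum k=0..0:
  [0] +1/1 = 1
S = 1
C² = P²·S² = 1/2 ; C = +0.707107

+0.707107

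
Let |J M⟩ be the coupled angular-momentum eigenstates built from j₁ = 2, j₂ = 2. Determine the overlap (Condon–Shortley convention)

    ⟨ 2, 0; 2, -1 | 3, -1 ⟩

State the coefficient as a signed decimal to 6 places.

+0.447214  (= +√(1/5))

j₁+j₂−J=1  J+j₁−j₂=3  J−j₁+j₂=3  j₁+j₂+J+1=8
(j₁±m₁, j₂±m₂, J±M) = (2,2,1,3,2,4)
P² = 36/5
sum k=0..1:
  [0] +1/4 = 1/4
  [1] −1/12 = -1/12
S = 1/6
C² = P²·S² = 1/5 ; C = +0.447214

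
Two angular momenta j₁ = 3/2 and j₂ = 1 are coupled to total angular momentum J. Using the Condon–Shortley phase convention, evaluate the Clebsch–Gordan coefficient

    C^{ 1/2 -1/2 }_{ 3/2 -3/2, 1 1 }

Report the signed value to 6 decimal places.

+0.707107  (= +√(1/2))

triangle: 2!×1!×0!/4! = 2/24
(j±m)!: 0!×3!×2!×0!×0!×1! = 12
prefactor² = (2J+1)×Δ×N² = 2
  k=2: +1/(2!×0!×1!×0!×0!×0!) = 1/2
Σ = 1/2  ⇒  CG² = 2×1/2² = 1/2
CG = +√(1/2) = +0.707107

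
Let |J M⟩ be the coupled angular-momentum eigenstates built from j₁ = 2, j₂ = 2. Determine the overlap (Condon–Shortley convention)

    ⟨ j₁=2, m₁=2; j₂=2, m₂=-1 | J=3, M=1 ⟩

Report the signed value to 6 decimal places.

√[7·1!3!3!/8! · 4!0!1!3!4!2!] = √(216/5)
  +(−1)^0/∏(0,1,0,1,3,2)! = 1/12  (running 1/12)
⟨..|..⟩ = √(216/5)·(1/12) = +0.547723

+0.547723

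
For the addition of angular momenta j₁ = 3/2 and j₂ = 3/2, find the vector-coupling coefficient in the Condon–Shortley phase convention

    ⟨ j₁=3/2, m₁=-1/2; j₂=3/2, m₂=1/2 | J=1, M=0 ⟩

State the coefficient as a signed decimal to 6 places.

−√(1/20) = -0.223607

√[3·2!1!1!/5! · 1!2!2!1!1!1!] = √(1/5)
  +(−1)^1/∏(1,1,1,1,0,0)! = -1  (running -1)
  +(−1)^2/∏(2,0,0,0,1,1)! = 1/2  (running -1/2)
⟨..|..⟩ = √(1/5)·(-1/2) = -0.223607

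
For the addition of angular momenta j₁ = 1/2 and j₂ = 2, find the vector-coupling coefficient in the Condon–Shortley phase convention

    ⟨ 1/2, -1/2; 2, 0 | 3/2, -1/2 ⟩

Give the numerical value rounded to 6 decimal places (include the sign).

triangle: 1!·0!·3!/5! = 6/120
(j±m)!: 0!·1!·2!·2!·1!·2! = 8
prefactor² = (2J+1)·Δ·N² = 8/5
  k=1: −1/(1!·0!·0!·1!·0!·2!) = -1/2
Σ = -1/2  ⇒  CG² = 8/5·(-1/2)² = 2/5
CG = −√(2/5) = -0.632456

−√(2/5) ≈ -0.632456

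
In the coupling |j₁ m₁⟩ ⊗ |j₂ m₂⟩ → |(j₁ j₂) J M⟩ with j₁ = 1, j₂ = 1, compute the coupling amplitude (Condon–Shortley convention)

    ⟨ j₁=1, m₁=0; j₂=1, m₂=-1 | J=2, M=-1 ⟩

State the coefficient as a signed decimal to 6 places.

+√(1/2) = +0.707107

triangle: 0!*2!*2!/5! = 4/120
(j±m)!: 1!*1!*0!*2!*1!*3! = 12
prefactor² = (2J+1)*Δ*N² = 2
  k=0: +1/(0!*0!*1!*0!*1!*2!) = 1/2
Σ = 1/2  ⇒  CG² = 2*1/2² = 1/2
CG = +√(1/2) = +0.707107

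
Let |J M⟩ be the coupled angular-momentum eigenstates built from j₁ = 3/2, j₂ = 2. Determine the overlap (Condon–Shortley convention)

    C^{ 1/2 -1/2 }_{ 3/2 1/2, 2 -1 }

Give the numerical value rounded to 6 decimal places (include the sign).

j₁+j₂−J=3  J+j₁−j₂=0  J−j₁+j₂=1  j₁+j₂+J+1=5
(j₁±m₁, j₂±m₂, J±M) = (2,1,1,3,0,1)
P² = 6/5
sum k=1..1:
  [1] −1/2 = -1/2
S = -1/2
C² = P²·S² = 3/10 ; C = -0.547723

−√(3/10) ≈ -0.547723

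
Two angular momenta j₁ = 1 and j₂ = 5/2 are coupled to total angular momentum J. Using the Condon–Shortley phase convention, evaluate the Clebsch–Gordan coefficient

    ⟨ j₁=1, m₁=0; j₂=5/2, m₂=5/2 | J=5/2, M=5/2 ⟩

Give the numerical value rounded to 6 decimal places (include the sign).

triangle: 1!×1!×4!/7! = 24/5040
(j±m)!: 1!×1!×5!×0!×5!×0! = 14400
prefactor² = (2J+1)×Δ×N² = 2880/7
  k=1: −1/(1!×0!×0!×4!×1!×0!) = -1/24
Σ = -1/24  ⇒  CG² = 2880/7×(-1/24)² = 5/7
CG = −√(5/7) = -0.845154

-0.845154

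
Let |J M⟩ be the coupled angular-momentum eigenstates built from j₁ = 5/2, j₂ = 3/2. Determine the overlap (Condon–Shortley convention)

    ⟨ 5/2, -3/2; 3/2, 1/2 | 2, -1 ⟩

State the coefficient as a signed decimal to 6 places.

+√(1/42) = +0.154303

j₁+j₂−J=2  J+j₁−j₂=3  J−j₁+j₂=1  j₁+j₂+J+1=7
(j₁±m₁, j₂±m₂, J±M) = (1,4,2,1,1,3)
P² = 24/7
sum k=1..2:
  [1] −1/6 = -1/6
  [2] +1/4 = 1/4
S = 1/12
C² = P²·S² = 1/42 ; C = +0.154303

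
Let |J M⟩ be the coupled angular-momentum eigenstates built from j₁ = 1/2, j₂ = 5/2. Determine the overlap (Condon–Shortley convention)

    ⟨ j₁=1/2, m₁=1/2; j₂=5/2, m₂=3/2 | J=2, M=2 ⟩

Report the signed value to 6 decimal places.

√[5·1!0!4!/6! · 1!0!4!1!4!0!] = √(96)
  +(−1)^0/∏(0,1,0,4,0,0)! = 1/24  (running 1/24)
⟨..|..⟩ = √(96)·(1/24) = +0.408248

+0.408248  (= +√(1/6))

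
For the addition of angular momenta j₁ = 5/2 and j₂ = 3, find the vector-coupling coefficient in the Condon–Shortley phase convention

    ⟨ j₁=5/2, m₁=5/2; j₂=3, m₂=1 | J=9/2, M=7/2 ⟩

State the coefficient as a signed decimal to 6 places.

+0.710669  (= +√(50/99))

triangle: 1!·4!·5!/11! = 2880/39916800
(j±m)!: 5!·0!·4!·2!·8!·1! = 232243200
prefactor² = (2J+1)·Δ·N² = 1843200/11
  k=0: +1/(0!·1!·0!·4!·4!·1!) = 1/576
Σ = 1/576  ⇒  CG² = 1843200/11·1/576² = 50/99
CG = +√(50/99) = +0.710669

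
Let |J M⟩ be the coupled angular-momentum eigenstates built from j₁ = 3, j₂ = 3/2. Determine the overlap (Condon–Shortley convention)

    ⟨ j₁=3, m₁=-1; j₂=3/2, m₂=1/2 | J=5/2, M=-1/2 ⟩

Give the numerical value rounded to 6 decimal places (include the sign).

√[6·2!4!1!/8! · 2!4!2!1!2!3!] = √(288/35)
  +(−1)^1/∏(1,1,3,1,1,0)! = -1/6  (running -1/6)
  +(−1)^2/∏(2,0,2,0,2,1)! = 1/8  (running -1/24)
⟨..|..⟩ = √(288/35)·(-1/24) = -0.119523

−√(1/70) ≈ -0.119523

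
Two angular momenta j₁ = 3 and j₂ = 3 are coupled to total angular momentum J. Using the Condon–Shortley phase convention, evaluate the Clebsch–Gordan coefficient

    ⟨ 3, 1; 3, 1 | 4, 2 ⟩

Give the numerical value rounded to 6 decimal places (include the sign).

j₁+j₂−J=2  J+j₁−j₂=4  J−j₁+j₂=4  j₁+j₂+J+1=11
(j₁±m₁, j₂±m₂, J±M) = (4,2,4,2,6,2)
P² = 331776/385
sum k=0..2:
  [0] +1/192 = 1/192
  [1] −1/36 = -1/36
  [2] +1/192 = 1/192
S = -5/288
C² = P²·S² = 20/77 ; C = -0.509647

-0.509647  (= −√(20/77))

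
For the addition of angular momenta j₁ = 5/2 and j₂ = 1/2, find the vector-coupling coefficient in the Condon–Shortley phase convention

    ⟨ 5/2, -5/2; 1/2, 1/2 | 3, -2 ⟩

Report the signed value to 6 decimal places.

+0.408248  (= +√(1/6))

triangle: 0!*5!*1!/7! = 120/5040
(j±m)!: 0!*5!*1!*0!*1!*5! = 14400
prefactor² = (2J+1)*Δ*N² = 2400
  k=0: +1/(0!*0!*5!*1!*0!*0!) = 1/120
Σ = 1/120  ⇒  CG² = 2400*1/120² = 1/6
CG = +√(1/6) = +0.408248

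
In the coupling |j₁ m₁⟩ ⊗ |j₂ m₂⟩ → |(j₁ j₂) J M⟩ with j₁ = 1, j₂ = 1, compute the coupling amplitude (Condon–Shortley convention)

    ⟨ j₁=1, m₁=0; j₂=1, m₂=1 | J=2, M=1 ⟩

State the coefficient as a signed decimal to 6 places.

√[5·0!2!2!/5! · 1!1!2!0!3!1!] = √(2)
  +(−1)^0/∏(0,0,1,2,1,0)! = 1/2  (running 1/2)
⟨..|..⟩ = √(2)·(1/2) = +0.707107

+√(1/2) = +0.707107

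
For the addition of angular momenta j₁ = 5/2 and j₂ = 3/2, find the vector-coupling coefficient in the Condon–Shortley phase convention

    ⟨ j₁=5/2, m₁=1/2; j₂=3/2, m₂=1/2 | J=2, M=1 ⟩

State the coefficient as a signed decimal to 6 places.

j₁+j₂−J=2  J+j₁−j₂=3  J−j₁+j₂=1  j₁+j₂+J+1=7
(j₁±m₁, j₂±m₂, J±M) = (3,2,2,1,3,1)
P² = 12/7
sum k=1..2:
  [1] −1/2 = -1/2
  [2] +1/12 = 1/12
S = -5/12
C² = P²·S² = 25/84 ; C = -0.545545

−√(25/84) ≈ -0.545545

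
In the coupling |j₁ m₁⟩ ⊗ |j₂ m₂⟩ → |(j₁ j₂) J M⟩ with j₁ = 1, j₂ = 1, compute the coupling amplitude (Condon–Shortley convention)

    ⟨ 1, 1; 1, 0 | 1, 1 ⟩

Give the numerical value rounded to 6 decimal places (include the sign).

+0.707107

√[3·1!1!1!/4! · 2!0!1!1!2!0!] = √(1/2)
  +(−1)^0/∏(0,1,0,1,1,0)! = 1  (running 1)
⟨..|..⟩ = √(1/2)·(1) = +0.707107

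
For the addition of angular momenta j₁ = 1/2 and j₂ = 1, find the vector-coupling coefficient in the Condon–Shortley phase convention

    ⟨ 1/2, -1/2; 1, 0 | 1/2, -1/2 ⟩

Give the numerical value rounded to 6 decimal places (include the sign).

triangle: 1!*0!*1!/3! = 1/6
(j±m)!: 0!*1!*1!*1!*0!*1! = 1
prefactor² = (2J+1)*Δ*N² = 1/3
  k=1: −1/(1!*0!*0!*0!*0!*1!) = -1
Σ = -1  ⇒  CG² = 1/3*(-1)² = 1/3
CG = −√(1/3) = -0.577350

−√(1/3) = -0.577350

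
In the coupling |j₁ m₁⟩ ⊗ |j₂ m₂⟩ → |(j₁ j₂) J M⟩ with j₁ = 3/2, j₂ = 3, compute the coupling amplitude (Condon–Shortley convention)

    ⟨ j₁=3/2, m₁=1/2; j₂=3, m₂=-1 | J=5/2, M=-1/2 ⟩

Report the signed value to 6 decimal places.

triangle: 2!·1!·4!/8! = 48/40320
(j±m)!: 2!·1!·2!·4!·2!·3! = 1152
prefactor² = (2J+1)·Δ·N² = 288/35
  k=0: +1/(0!·2!·1!·2!·0!·2!) = 1/8
  k=1: −1/(1!·1!·0!·1!·1!·3!) = -1/6
Σ = -1/24  ⇒  CG² = 288/35·(-1/24)² = 1/70
CG = −√(1/70) = -0.119523

-0.119523  (= −√(1/70))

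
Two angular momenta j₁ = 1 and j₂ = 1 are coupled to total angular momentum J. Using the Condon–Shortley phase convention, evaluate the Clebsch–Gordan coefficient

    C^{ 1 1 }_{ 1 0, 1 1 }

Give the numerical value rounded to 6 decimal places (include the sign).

triangle: 1!·1!·1!/4! = 1/24
(j±m)!: 1!·1!·2!·0!·2!·0! = 4
prefactor² = (2J+1)·Δ·N² = 1/2
  k=1: −1/(1!·0!·0!·1!·1!·0!) = -1
Σ = -1  ⇒  CG² = 1/2·(-1)² = 1/2
CG = −√(1/2) = -0.707107

−√(1/2) ≈ -0.707107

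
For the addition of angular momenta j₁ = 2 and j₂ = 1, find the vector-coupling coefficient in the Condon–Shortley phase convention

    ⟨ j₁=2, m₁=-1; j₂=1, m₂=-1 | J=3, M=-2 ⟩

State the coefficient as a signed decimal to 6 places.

triangle: 0!×4!×2!/7! = 48/5040
(j±m)!: 1!×3!×0!×2!×1!×5! = 1440
prefactor² = (2J+1)×Δ×N² = 96
  k=0: +1/(0!×0!×3!×0!×1!×2!) = 1/12
Σ = 1/12  ⇒  CG² = 96×1/12² = 2/3
CG = +√(2/3) = +0.816497

+0.816497  (= +√(2/3))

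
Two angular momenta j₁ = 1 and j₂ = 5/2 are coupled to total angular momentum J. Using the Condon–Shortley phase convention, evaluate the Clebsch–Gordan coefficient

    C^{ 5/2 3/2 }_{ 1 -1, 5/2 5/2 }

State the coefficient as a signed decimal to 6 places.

√[6·1!1!4!/7! · 0!2!5!0!4!1!] = √(1152/7)
  +(−1)^1/∏(1,0,1,4,0,0)! = -1/24  (running -1/24)
⟨..|..⟩ = √(1152/7)·(-1/24) = -0.534522

−√(2/7) = -0.534522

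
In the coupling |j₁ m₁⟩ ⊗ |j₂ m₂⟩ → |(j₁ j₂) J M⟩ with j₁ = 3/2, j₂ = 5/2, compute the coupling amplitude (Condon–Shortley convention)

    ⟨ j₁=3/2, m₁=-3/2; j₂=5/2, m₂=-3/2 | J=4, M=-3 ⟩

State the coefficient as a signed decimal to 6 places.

+√(5/8) ≈ +0.790569

triangle: 0!×3!×5!/9! = 720/362880
(j±m)!: 0!×3!×1!×4!×1!×7! = 725760
prefactor² = (2J+1)×Δ×N² = 12960
  k=0: +1/(0!×0!×3!×1!×0!×4!) = 1/144
Σ = 1/144  ⇒  CG² = 12960×1/144² = 5/8
CG = +√(5/8) = +0.790569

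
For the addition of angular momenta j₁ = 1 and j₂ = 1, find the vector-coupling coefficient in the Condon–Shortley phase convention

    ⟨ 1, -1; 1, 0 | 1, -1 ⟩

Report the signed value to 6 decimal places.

−√(1/2) ≈ -0.707107

triangle: 1!*1!*1!/4! = 1/24
(j±m)!: 0!*2!*1!*1!*0!*2! = 4
prefactor² = (2J+1)*Δ*N² = 1/2
  k=1: −1/(1!*0!*1!*0!*0!*1!) = -1
Σ = -1  ⇒  CG² = 1/2*(-1)² = 1/2
CG = −√(1/2) = -0.707107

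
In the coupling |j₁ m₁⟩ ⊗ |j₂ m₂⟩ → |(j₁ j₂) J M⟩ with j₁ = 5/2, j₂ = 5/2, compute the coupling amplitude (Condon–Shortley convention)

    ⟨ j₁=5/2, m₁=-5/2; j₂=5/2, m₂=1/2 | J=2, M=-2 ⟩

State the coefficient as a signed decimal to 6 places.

j₁+j₂−J=3  J+j₁−j₂=2  J−j₁+j₂=2  j₁+j₂+J+1=8
(j₁±m₁, j₂±m₂, J±M) = (0,5,3,2,0,4)
P² = 720/7
sum k=3..3:
  [3] −1/24 = -1/24
S = -1/24
C² = P²·S² = 5/28 ; C = -0.422577

−√(5/28) = -0.422577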